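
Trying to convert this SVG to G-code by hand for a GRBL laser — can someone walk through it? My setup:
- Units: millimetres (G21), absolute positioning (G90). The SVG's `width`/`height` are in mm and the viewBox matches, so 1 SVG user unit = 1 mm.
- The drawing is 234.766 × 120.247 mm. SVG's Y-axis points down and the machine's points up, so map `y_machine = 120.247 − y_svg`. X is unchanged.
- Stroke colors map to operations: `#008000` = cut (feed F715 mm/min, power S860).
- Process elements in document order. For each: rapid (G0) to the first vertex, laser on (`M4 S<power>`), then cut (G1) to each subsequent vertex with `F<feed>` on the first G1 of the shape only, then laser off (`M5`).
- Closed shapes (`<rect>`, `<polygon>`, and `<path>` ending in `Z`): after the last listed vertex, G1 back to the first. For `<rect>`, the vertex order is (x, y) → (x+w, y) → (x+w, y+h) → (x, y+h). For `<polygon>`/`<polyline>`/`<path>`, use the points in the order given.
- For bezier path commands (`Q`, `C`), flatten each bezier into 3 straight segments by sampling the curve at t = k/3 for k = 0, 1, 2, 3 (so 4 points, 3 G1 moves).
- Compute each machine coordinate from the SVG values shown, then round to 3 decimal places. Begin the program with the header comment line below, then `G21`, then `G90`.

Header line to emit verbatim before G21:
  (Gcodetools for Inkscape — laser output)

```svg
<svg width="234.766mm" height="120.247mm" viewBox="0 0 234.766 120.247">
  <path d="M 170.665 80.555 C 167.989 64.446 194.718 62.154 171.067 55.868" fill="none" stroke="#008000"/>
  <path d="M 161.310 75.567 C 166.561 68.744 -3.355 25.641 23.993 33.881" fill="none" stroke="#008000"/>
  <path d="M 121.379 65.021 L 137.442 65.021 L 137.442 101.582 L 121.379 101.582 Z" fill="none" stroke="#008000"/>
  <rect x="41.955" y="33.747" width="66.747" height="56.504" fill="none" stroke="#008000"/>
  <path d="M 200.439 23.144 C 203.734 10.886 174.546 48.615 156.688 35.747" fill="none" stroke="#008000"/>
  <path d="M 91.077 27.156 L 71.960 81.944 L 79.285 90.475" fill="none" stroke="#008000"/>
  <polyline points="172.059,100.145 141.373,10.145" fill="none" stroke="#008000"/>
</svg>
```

(Gcodetools for Inkscape — laser output)
G21
G90
G0 X170.665 Y39.692
M4 S860
G1 X174.836 Y51.855 F715
G1 X180.880 Y58.765
G1 X171.067 Y64.379
M5
G0 X161.310 Y44.680
M4 S860
G1 X121.966 Y60.351 F715
G1 X48.606 Y80.737
G1 X23.993 Y86.366
M5
G0 X121.379 Y55.226
M4 S860
G1 X137.442 Y55.226 F715
G1 X137.442 Y18.665
G1 X121.379 Y18.665
G1 X121.379 Y55.226
M5
G0 X41.955 Y86.500
M4 S860
G1 X108.702 Y86.500 F715
G1 X108.702 Y29.996
G1 X41.955 Y29.996
G1 X41.955 Y86.500
M5
G0 X200.439 Y97.103
M4 S860
G1 X194.529 Y96.424 F715
G1 X176.700 Y84.772
G1 X156.688 Y84.500
M5
G0 X91.077 Y93.091
M4 S860
G1 X71.960 Y38.303 F715
G1 X79.285 Y29.772
M5
G0 X172.059 Y20.102
M4 S860
G1 X141.373 Y110.102 F715
M5

Since the viewBox matches the mm dimensions, user units are millimetres directly. The only transform is the Y-flip y_m = 120.247 − y_svg.

Shape 1 is a cubic bezier drawn with `<path>`. Its stroke #008000 means cut at S860, F715. After flipping Y the toolpath is (170.665,39.692) → (174.836,51.855) → (180.880,58.765) → (171.067,64.379).

Shape 2 is a cubic bezier drawn with `<path>`. Its stroke #008000 means cut at S860, F715. After flipping Y the toolpath is (161.310,44.680) → (121.966,60.351) → (48.606,80.737) → (23.993,86.366).

Shape 3 is a rectangle drawn with `<path>`. Its stroke #008000 means cut at S860, F715. After flipping Y the toolpath is (121.379,55.226) → (137.442,55.226) → (137.442,18.665) → (121.379,18.665) → (121.379,55.226), returning to the start.

Shape 4 is a rectangle drawn with `<rect>`. Its stroke #008000 means cut at S860, F715. After flipping Y the toolpath is (41.955,86.500) → (108.702,86.500) → (108.702,29.996) → (41.955,29.996) → (41.955,86.500), returning to the start.

Shape 5 is a cubic bezier drawn with `<path>`. Its stroke #008000 means cut at S860, F715. After flipping Y the toolpath is (200.439,97.103) → (194.529,96.424) → (176.700,84.772) → (156.688,84.500).

Shape 6 is a open polyline drawn with `<path>`. Its stroke #008000 means cut at S860, F715. After flipping Y the toolpath is (91.077,93.091) → (71.960,38.303) → (79.285,29.772).

Shape 7 is a line segment drawn with `<polyline>`. Its stroke #008000 means cut at S860, F715. After flipping Y the toolpath is (172.059,20.102) → (141.373,110.102).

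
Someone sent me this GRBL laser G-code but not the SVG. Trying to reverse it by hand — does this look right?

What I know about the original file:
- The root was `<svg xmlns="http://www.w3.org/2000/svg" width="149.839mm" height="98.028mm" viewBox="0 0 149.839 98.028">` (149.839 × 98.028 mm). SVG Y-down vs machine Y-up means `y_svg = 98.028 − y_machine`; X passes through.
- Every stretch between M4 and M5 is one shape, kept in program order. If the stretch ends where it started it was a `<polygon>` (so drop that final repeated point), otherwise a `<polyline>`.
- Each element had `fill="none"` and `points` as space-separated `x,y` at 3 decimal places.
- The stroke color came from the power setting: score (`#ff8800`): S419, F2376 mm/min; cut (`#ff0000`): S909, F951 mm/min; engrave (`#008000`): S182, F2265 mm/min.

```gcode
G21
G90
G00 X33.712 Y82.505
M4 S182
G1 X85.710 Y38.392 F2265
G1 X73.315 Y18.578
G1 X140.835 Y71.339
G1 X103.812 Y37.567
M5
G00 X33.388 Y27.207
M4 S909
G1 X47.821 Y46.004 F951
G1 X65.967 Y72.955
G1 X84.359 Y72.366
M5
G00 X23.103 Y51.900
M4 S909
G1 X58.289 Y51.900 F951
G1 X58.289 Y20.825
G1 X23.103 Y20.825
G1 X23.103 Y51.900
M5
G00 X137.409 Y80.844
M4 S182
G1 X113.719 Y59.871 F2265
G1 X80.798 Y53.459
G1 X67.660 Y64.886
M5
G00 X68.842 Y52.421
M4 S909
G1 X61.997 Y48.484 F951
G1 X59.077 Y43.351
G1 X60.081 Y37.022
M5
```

Each laser-on run becomes one SVG element. Flip Y back into SVG space with y_svg = 98.028 − y_machine.

Run 1: power S182 maps to stroke `#008000` (engrave). The run is open, so emit a `<polyline>` with points (Y-flipped): 33.712,15.523 85.710,59.636 73.315,79.450 140.835,26.689 103.812,60.461.

Run 2: power S909 maps to stroke `#ff0000` (cut). The run is open, so emit a `<polyline>` with points (Y-flipped): 33.388,70.821 47.821,52.024 65.967,25.073 84.359,25.662.

Run 3: the run's S909 means `#ff0000` (cut). The run returns to its start, so emit a `<polygon>` with points (Y-flipped): 23.103,46.128 58.289,46.128 58.289,77.203 23.103,77.203.

Run 4: S182 ⇒ engrave layer `#008000`. The run is open, so emit a `<polyline>` with points (Y-flipped): 137.409,17.184 113.719,38.157 80.798,44.569 67.660,33.142.

Run 5: power S909 maps to stroke `#ff0000` (cut). The run is open, so emit a `<polyline>` with points (Y-flipped): 68.842,45.607 61.997,49.544 59.077,54.677 60.081,61.006.

<svg xmlns="http://www.w3.org/2000/svg" width="149.839mm" height="98.028mm" viewBox="0 0 149.839 98.028">
  <polyline points="33.712,15.523 85.710,59.636 73.315,79.450 140.835,26.689 103.812,60.461" fill="none" stroke="#008000"/>
  <polyline points="33.388,70.821 47.821,52.024 65.967,25.073 84.359,25.662" fill="none" stroke="#ff0000"/>
  <polygon points="23.103,46.128 58.289,46.128 58.289,77.203 23.103,77.203" fill="none" stroke="#ff0000"/>
  <polyline points="137.409,17.184 113.719,38.157 80.798,44.569 67.660,33.142" fill="none" stroke="#008000"/>
  <polyline points="68.842,45.607 61.997,49.544 59.077,54.677 60.081,61.006" fill="none" stroke="#ff0000"/>
</svg>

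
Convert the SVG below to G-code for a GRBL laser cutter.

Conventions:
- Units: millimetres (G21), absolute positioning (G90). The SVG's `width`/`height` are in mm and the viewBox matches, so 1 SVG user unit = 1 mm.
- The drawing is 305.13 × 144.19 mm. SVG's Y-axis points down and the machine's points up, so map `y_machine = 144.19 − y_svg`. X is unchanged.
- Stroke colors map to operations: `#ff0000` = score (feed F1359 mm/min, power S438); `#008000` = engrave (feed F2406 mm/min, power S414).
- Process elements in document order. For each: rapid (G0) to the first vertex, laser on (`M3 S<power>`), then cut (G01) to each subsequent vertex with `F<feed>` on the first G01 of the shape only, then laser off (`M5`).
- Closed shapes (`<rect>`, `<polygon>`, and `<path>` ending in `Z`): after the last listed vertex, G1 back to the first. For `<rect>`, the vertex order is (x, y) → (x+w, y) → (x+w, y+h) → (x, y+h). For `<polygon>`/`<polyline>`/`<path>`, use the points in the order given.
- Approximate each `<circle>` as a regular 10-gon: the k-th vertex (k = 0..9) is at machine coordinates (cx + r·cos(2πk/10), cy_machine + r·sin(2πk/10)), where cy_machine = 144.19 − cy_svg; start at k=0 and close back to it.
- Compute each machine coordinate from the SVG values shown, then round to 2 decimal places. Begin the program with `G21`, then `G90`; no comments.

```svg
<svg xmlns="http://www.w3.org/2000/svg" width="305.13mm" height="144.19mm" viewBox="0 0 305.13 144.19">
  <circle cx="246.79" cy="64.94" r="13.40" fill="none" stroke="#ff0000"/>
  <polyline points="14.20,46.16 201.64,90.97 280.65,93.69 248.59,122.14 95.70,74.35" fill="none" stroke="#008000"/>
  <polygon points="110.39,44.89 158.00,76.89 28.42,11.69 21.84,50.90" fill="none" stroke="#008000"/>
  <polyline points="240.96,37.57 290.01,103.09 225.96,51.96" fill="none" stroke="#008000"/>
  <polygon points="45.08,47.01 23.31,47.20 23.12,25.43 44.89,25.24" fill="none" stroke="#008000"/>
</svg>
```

G21
G90
G0 X260.19 Y79.25
M3 S438
G01 X257.63 Y87.13 F1359
G01 X250.93 Y91.99
G01 X242.65 Y91.99
G01 X235.95 Y87.13
G01 X233.39 Y79.25
G01 X235.95 Y71.37
G01 X242.65 Y66.51
G01 X250.93 Y66.51
G01 X257.63 Y71.37
G01 X260.19 Y79.25
M5
G0 X14.20 Y98.03
M3 S414
G01 X201.64 Y53.22 F2406
G01 X280.65 Y50.50
G01 X248.59 Y22.05
G01 X95.70 Y69.84
M5
G0 X110.39 Y99.30
M3 S414
G01 X158.00 Y67.30 F2406
G01 X28.42 Y132.50
G01 X21.84 Y93.29
G01 X110.39 Y99.30
M5
G0 X240.96 Y106.62
M3 S414
G01 X290.01 Y41.10 F2406
G01 X225.96 Y92.23
M5
G0 X45.08 Y97.18
M3 S414
G01 X23.31 Y96.99 F2406
G01 X23.12 Y118.76
G01 X44.89 Y118.95
G01 X45.08 Y97.18
M5

Since the viewBox matches the mm dimensions, user units are millimetres directly. The only transform is the Y-flip y_m = 144.19 − y_svg.

Shape 1 is a circle drawn with `<circle>`. Its stroke #ff0000 means score at S438, F1359. After flipping Y the toolpath is (260.19,79.25) → (257.63,87.13) → (250.93,91.99) → (242.65,91.99) → (235.95,87.13) → (233.39,79.25) → (235.95,71.37) → (242.65,66.51) → (250.93,66.51) → (257.63,71.37) → (260.19,79.25), returning to the start.

Shape 2 is a open polyline drawn with `<polyline>`. Its stroke #008000 means engrave at S414, F2406. After flipping Y the toolpath is (14.20,98.03) → (201.64,53.22) → (280.65,50.50) → (248.59,22.05) → (95.70,69.84).

Shape 3 is a closed polygon drawn with `<polygon>`. Its stroke #008000 means engrave at S414, F2406. After flipping Y the toolpath is (110.39,99.30) → (158.00,67.30) → (28.42,132.50) → (21.84,93.29) → (110.39,99.30), returning to the start.

Shape 4 is a open polyline drawn with `<polyline>`. Its stroke #008000 means engrave at S414, F2406. After flipping Y the toolpath is (240.96,106.62) → (290.01,41.10) → (225.96,92.23).

Shape 5 is a regular polygon drawn with `<polygon>`. Its stroke #008000 means engrave at S414, F2406. After flipping Y the toolpath is (45.08,97.18) → (23.31,96.99) → (23.12,118.76) → (44.89,118.95) → (45.08,97.18), returning to the start.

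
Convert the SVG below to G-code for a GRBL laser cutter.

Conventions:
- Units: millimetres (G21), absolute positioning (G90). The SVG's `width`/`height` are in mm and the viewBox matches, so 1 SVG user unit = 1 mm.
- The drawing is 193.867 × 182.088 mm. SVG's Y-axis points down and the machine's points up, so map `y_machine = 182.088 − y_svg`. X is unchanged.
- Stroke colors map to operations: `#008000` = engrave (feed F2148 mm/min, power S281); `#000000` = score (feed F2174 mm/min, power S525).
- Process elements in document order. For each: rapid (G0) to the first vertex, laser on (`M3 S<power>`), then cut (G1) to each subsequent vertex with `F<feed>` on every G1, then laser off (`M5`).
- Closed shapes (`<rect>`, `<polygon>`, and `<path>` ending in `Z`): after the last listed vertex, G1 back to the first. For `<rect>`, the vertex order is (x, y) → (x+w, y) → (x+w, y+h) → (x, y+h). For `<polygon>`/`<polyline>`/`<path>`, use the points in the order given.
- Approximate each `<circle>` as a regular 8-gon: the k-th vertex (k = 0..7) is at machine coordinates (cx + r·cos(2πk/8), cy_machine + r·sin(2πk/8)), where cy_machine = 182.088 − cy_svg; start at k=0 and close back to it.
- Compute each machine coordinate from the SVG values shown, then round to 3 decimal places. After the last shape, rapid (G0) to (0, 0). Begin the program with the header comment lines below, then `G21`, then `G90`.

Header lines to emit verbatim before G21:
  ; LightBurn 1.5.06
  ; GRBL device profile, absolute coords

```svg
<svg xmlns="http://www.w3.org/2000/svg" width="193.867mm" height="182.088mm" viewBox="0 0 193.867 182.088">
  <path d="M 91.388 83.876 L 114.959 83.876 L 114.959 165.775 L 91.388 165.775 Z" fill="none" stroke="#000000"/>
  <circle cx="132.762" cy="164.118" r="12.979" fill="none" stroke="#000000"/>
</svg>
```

; LightBurn 1.5.06
; GRBL device profile, absolute coords
G21
G90
G0 X91.388 Y98.212
M3 S525
G1 X114.959 Y98.212 F2174
G1 X114.959 Y16.313 F2174
G1 X91.388 Y16.313 F2174
G1 X91.388 Y98.212 F2174
M5
G0 X145.741 Y17.970
M3 S525
G1 X141.940 Y27.148 F2174
G1 X132.762 Y30.949 F2174
G1 X123.584 Y27.148 F2174
G1 X119.783 Y17.970 F2174
G1 X123.584 Y8.792 F2174
G1 X132.762 Y4.991 F2174
G1 X141.940 Y8.792 F2174
G1 X145.741 Y17.970 F2174
M5
G0 X0.000 Y0.000

1 u = 1 mm; y_m = 182.088 − y.

[1] `<path>` rectangle, #000000→score S525 F2174: (91.388,98.212) → (114.959,98.212) → (114.959,16.313) → (91.388,16.313) → (91.388,98.212) (closed)

[2] `<circle>` circle, #000000→score S525 F2174: (145.741,17.970) → (141.940,27.148) → (132.762,30.949) → (123.584,27.148) → (119.783,17.970) → (123.584,8.792) → (132.762,4.991) → (141.940,8.792) → (145.741,17.970) (closed)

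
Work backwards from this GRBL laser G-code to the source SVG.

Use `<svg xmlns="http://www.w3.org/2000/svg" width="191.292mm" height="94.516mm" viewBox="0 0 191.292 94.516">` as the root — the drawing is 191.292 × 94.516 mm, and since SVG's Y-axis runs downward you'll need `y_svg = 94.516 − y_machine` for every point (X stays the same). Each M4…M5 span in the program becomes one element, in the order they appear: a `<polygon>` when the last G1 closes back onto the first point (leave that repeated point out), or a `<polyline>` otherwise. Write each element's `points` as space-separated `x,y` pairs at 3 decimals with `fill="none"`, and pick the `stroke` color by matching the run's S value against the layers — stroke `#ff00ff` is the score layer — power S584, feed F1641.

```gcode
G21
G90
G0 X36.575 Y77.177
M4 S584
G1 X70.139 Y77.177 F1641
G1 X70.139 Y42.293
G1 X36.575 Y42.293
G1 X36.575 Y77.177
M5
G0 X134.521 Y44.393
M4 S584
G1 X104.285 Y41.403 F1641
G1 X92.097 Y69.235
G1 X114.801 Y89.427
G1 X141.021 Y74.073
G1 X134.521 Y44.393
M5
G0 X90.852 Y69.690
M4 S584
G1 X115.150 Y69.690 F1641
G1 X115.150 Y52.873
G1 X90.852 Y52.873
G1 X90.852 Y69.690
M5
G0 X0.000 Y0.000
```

Machine Y-up, SVG Y-down with viewBox height 94.516, so y_svg = 94.516 − y_machine; X carries over. Every run uses S584, so all elements get stroke `#ff00ff` (score).

Run 1: The run returns to its start, so emit a `<polygon>` with points (Y-flipped): 36.575,17.339 70.139,17.339 70.139,52.223 36.575,52.223.

Run 2: The run returns to its start, so emit a `<polygon>` with points (Y-flipped): 134.521,50.123 104.285,53.113 92.097,25.281 114.801,5.089 141.021,20.443.

Run 3: The run returns to its start, so emit a `<polygon>` with points (Y-flipped): 90.852,24.826 115.150,24.826 115.150,41.643 90.852,41.643.

<svg xmlns="http://www.w3.org/2000/svg" width="191.292mm" height="94.516mm" viewBox="0 0 191.292 94.516">
  <polygon points="36.575,17.339 70.139,17.339 70.139,52.223 36.575,52.223" fill="none" stroke="#ff00ff"/>
  <polygon points="134.521,50.123 104.285,53.113 92.097,25.281 114.801,5.089 141.021,20.443" fill="none" stroke="#ff00ff"/>
  <polygon points="90.852,24.826 115.150,24.826 115.150,41.643 90.852,41.643" fill="none" stroke="#ff00ff"/>
</svg>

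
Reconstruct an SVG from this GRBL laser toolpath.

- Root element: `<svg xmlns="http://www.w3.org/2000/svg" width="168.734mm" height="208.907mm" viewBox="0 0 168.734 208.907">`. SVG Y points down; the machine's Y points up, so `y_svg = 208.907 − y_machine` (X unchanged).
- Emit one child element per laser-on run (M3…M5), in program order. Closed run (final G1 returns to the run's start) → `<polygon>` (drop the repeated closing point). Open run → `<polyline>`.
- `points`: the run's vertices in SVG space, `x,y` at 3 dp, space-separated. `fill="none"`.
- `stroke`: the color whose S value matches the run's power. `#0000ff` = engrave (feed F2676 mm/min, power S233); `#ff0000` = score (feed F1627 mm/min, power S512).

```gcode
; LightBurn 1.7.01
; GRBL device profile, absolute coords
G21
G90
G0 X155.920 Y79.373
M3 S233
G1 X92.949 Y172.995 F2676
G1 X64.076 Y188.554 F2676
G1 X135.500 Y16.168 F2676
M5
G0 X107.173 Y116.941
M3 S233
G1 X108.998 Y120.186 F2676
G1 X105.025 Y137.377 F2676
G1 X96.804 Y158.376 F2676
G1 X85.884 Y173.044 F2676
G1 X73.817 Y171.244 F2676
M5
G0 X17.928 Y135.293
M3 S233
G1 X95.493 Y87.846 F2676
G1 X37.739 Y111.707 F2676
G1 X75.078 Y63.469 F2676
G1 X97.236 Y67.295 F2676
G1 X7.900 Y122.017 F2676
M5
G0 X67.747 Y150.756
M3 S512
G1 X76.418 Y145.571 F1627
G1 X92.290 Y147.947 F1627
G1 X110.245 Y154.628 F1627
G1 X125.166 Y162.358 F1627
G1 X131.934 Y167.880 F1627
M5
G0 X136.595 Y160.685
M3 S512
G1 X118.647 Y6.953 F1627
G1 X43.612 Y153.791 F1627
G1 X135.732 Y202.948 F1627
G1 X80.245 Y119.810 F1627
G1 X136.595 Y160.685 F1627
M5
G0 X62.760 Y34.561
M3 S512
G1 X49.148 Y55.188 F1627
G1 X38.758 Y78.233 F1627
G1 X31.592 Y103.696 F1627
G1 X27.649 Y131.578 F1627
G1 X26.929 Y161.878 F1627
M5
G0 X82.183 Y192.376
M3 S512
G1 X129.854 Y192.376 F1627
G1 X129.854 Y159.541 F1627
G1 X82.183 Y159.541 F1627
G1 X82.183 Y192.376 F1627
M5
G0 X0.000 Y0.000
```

Each laser-on run becomes one SVG element. Flip Y back into SVG space with y_svg = 208.907 − y_machine.

Run 1: S233 ⇒ engrave layer `#0000ff`. The run is open, so emit a `<polyline>` with points (Y-flipped): 155.920,129.534 92.949,35.912 64.076,20.353 135.500,192.739.

Run 2: the run's S233 means `#0000ff` (engrave). The run is open, so emit a `<polyline>` with points (Y-flipped): 107.173,91.966 108.998,88.721 105.025,71.530 96.804,50.531 85.884,35.863 73.817,37.663.

Run 3: S233 ⇒ engrave layer `#0000ff`. The run is open, so emit a `<polyline>` with points (Y-flipped): 17.928,73.614 95.493,121.061 37.739,97.200 75.078,145.438 97.236,141.612 7.900,86.890.

Run 4: the run's S512 means `#ff0000` (score). The run is open, so emit a `<polyline>` with points (Y-flipped): 67.747,58.151 76.418,63.336 92.290,60.960 110.245,54.279 125.166,46.549 131.934,41.027.

Run 5: power S512 maps to stroke `#ff0000` (score). The run returns to its start, so emit a `<polygon>` with points (Y-flipped): 136.595,48.222 118.647,201.954 43.612,55.116 135.732,5.959 80.245,89.097.

Run 6: the run's S512 means `#ff0000` (score). The run is open, so emit a `<polyline>` with points (Y-flipped): 62.760,174.346 49.148,153.719 38.758,130.674 31.592,105.211 27.649,77.329 26.929,47.029.

Run 7: S512 ⇒ score layer `#ff0000`. The run returns to its start, so emit a `<polygon>` with points (Y-flipped): 82.183,16.531 129.854,16.531 129.854,49.366 82.183,49.366.

<svg xmlns="http://www.w3.org/2000/svg" width="168.734mm" height="208.907mm" viewBox="0 0 168.734 208.907">
  <polyline points="155.920,129.534 92.949,35.912 64.076,20.353 135.500,192.739" fill="none" stroke="#0000ff"/>
  <polyline points="107.173,91.966 108.998,88.721 105.025,71.530 96.804,50.531 85.884,35.863 73.817,37.663" fill="none" stroke="#0000ff"/>
  <polyline points="17.928,73.614 95.493,121.061 37.739,97.200 75.078,145.438 97.236,141.612 7.900,86.890" fill="none" stroke="#0000ff"/>
  <polyline points="67.747,58.151 76.418,63.336 92.290,60.960 110.245,54.279 125.166,46.549 131.934,41.027" fill="none" stroke="#ff0000"/>
  <polygon points="136.595,48.222 118.647,201.954 43.612,55.116 135.732,5.959 80.245,89.097" fill="none" stroke="#ff0000"/>
  <polyline points="62.760,174.346 49.148,153.719 38.758,130.674 31.592,105.211 27.649,77.329 26.929,47.029" fill="none" stroke="#ff0000"/>
  <polygon points="82.183,16.531 129.854,16.531 129.854,49.366 82.183,49.366" fill="none" stroke="#ff0000"/>
</svg>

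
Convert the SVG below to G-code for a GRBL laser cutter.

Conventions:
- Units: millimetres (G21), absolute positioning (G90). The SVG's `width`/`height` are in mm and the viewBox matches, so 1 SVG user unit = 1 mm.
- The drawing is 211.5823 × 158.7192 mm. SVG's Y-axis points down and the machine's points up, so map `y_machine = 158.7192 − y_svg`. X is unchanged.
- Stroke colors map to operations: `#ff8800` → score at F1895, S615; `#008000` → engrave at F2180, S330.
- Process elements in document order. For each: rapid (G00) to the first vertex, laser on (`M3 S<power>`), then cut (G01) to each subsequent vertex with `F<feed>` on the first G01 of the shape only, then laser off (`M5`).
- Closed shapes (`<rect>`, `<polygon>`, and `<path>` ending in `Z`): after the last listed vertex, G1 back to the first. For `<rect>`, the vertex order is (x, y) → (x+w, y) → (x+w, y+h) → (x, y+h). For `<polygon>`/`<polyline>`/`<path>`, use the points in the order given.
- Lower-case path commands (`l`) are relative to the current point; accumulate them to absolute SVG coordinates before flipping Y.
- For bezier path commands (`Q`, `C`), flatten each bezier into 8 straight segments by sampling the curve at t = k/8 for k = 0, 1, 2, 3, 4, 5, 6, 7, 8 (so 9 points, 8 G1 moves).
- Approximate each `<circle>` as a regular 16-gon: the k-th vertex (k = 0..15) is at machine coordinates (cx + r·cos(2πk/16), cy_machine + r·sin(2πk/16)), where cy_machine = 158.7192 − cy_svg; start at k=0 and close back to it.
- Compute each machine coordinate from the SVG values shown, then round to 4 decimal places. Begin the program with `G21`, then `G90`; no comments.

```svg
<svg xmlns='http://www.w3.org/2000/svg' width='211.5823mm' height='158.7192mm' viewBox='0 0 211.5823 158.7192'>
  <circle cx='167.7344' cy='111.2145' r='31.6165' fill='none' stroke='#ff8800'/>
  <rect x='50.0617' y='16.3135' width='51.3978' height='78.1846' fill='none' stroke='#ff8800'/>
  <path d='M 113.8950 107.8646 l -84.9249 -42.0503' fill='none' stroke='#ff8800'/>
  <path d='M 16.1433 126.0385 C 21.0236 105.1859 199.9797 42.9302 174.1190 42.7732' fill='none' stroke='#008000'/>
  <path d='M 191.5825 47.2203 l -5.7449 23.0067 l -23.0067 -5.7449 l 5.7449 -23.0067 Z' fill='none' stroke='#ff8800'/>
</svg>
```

G21
G90
G00 X199.3509 Y47.5047
M3 S615
G01 X196.9442 Y59.6038 F1895
G01 X190.0906 Y69.8609
G01 X179.8335 Y76.7145
G01 X167.7344 Y79.1212
G01 X155.6353 Y76.7145
G01 X145.3782 Y69.8609
G01 X138.5246 Y59.6038
G01 X136.1179 Y47.5047
G01 X138.5246 Y35.4056
G01 X145.3782 Y25.1485
G01 X155.6353 Y18.2949
G01 X167.7344 Y15.8882
G01 X179.8335 Y18.2949
G01 X190.0906 Y25.1485
G01 X196.9442 Y35.4056
G01 X199.3509 Y47.5047
M5
G00 X50.0617 Y142.4057
M3 S615
G01 X101.4595 Y142.4057 F1895
G01 X101.4595 Y64.2211
G01 X50.0617 Y64.2211
G01 X50.0617 Y142.4057
M5
G00 X113.8950 Y50.8546
M3 S615
G01 X28.9701 Y92.9049 F1895
M5
G00 X16.1433 Y32.6807
M3 S330
G01 X25.3932 Y42.2390 F2180
G01 X46.5225 Y54.4660
G01 X75.0912 Y68.1487
G01 X106.6590 Y82.0742
G01 X136.7859 Y95.0296
G01 X161.0316 Y105.8020
G01 X174.9560 Y113.1784
G01 X174.1190 Y115.9460
M5
G00 X191.5825 Y111.4989
M3 S615
G01 X185.8376 Y88.4922 F1895
G01 X162.8309 Y94.2371
G01 X168.5758 Y117.2438
G01 X191.5825 Y111.4989
M5

viewBox `0 0 211.5823 158.7192` with mm width/height → 1 unit = 1 mm. Flip: y_m = 158.7192 − y_svg.

**Shape 1** — `<circle>` circle, stroke `#ff8800` → score (S615, F1895). Machine vertices: (199.3509,47.5047) → (196.9442,59.6038) → (190.0906,69.8609) → (179.8335,76.7145) → (167.7344,79.1212) → (155.6353,76.7145) → (145.3782,69.8609) → (138.5246,59.6038) → (136.1179,47.5047) → (138.5246,35.4056) → (145.3782,25.1485) → (155.6353,18.2949) → (167.7344,15.8882) → (179.8335,18.2949) → (190.0906,25.1485) → (196.9442,35.4056) → (199.3509,47.5047). Closed: final G1 returns to the first vertex.

**Shape 2** — `<rect>` rectangle, stroke `#ff8800` → score (S615, F1895). Machine vertices: (50.0617,142.4057) → (101.4595,142.4057) → (101.4595,64.2211) → (50.0617,64.2211) → (50.0617,142.4057). Closed: final G1 returns to the first vertex.

**Shape 3** — `<path>` line segment, stroke `#ff8800` → score (S615, F1895). Machine vertices: (113.8950,50.8546) → (28.9701,92.9049). Open path.

**Shape 4** — `<path>` cubic bezier, stroke `#008000` → engrave (S330, F2180). Control points (SVG): P0=(16.1433,126.0385), P1=(21.0236,105.1859), P2=(199.9797,42.9302), P3=(174.1190,42.7732); sampled at t=k/8. Machine vertices: (16.1433,32.6807) → (25.3932,42.2390) → (46.5225,54.4660) → (75.0912,68.1487) → (106.6590,82.0742) → (136.7859,95.0296) → (161.0316,105.8020) → (174.9560,113.1784) → (174.1190,115.9460). Open path.

**Shape 5** — `<path>` regular polygon, stroke `#ff8800` → score (S615, F1895). Machine vertices: (191.5825,111.4989) → (185.8376,88.4922) → (162.8309,94.2371) → (168.5758,117.2438) → (191.5825,111.4989). Closed: final G1 returns to the first vertex.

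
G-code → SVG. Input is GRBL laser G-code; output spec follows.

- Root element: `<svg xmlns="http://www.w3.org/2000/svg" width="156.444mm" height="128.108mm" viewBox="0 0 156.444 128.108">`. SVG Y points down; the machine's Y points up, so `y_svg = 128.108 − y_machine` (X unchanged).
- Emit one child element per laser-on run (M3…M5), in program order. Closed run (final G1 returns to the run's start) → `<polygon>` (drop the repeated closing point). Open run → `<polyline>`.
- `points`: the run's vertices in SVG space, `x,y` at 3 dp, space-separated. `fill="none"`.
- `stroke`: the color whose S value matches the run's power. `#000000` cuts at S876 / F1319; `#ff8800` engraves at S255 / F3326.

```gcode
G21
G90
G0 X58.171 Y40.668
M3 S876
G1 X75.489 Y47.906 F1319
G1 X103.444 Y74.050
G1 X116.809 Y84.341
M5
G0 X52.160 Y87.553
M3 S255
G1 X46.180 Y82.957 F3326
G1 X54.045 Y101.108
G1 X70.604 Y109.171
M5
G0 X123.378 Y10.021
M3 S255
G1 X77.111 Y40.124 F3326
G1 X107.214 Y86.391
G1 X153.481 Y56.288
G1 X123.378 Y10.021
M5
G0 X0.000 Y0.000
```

<svg xmlns="http://www.w3.org/2000/svg" width="156.444mm" height="128.108mm" viewBox="0 0 156.444 128.108">
  <polyline points="58.171,87.440 75.489,80.202 103.444,54.058 116.809,43.767" fill="none" stroke="#000000"/>
  <polyline points="52.160,40.555 46.180,45.151 54.045,27.000 70.604,18.937" fill="none" stroke="#ff8800"/>
  <polygon points="123.378,118.087 77.111,87.984 107.214,41.717 153.481,71.820" fill="none" stroke="#ff8800"/>
</svg>

y_svg = 128.108 − y_m.

[1] S876→`#000000` (cut); open run; points: 58.171,87.440 75.489,80.202 103.444,54.058 116.809,43.767

[2] S255→`#ff8800` (engrave); open run; points: 52.160,40.555 46.180,45.151 54.045,27.000 70.604,18.937

[3] S255→`#ff8800` (engrave); closed run; points: 123.378,118.087 77.111,87.984 107.214,41.717 153.481,71.820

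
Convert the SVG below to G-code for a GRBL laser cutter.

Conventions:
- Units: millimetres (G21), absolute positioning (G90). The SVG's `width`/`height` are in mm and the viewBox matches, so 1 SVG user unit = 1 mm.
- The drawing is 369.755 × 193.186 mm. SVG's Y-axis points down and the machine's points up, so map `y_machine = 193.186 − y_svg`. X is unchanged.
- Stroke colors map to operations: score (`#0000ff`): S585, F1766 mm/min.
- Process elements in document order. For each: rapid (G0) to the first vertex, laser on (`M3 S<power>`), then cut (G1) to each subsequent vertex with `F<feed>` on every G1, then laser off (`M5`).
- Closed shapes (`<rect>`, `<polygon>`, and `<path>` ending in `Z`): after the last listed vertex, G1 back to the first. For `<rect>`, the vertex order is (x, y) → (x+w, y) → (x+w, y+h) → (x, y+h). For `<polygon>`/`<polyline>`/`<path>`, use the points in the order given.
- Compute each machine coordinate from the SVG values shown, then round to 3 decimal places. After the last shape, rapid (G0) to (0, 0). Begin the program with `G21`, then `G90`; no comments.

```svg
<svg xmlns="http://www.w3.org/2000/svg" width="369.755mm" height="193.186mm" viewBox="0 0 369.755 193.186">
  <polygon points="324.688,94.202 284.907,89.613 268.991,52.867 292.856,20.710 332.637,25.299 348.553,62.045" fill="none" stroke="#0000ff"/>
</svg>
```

G21
G90
G0 X324.688 Y98.984
M3 S585
G1 X284.907 Y103.573 F1766
G1 X268.991 Y140.319 F1766
G1 X292.856 Y172.476 F1766
G1 X332.637 Y167.887 F1766
G1 X348.553 Y131.141 F1766
G1 X324.688 Y98.984 F1766
M5
G0 X0.000 Y0.000

viewBox `0 0 369.755 193.186` with mm width/height → 1 unit = 1 mm. Flip: y_m = 193.186 − y_svg.

**Shape 1** — `<polygon>` regular polygon, stroke `#0000ff` → score (S585, F1766). Machine vertices: (324.688,98.984) → (284.907,103.573) → (268.991,140.319) → (292.856,172.476) → (332.637,167.887) → (348.553,131.141) → (324.688,98.984). Closed: final G1 returns to the first vertex.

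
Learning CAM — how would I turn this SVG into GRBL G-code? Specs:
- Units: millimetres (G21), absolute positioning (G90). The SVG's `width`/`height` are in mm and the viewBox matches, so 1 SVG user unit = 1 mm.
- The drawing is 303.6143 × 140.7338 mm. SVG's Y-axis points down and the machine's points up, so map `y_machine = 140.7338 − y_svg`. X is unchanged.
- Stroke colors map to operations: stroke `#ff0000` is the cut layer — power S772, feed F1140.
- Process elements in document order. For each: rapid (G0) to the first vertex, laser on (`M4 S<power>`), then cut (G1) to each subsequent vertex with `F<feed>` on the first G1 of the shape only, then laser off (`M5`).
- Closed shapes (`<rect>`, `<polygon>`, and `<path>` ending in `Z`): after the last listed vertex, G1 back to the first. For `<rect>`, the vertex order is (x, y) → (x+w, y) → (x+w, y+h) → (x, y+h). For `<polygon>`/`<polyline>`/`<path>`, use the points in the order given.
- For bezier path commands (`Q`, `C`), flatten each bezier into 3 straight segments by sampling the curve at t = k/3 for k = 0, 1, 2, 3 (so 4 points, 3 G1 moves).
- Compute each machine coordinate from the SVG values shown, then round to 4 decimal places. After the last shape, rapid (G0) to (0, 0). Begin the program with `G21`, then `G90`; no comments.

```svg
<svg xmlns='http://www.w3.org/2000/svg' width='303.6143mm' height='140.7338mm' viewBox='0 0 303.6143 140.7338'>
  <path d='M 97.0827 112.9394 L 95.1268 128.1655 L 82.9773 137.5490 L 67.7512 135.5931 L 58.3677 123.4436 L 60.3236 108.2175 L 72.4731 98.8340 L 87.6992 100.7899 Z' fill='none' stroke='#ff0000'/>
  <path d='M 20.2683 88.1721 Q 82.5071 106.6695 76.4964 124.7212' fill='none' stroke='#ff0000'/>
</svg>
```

G21
G90
G0 X97.0827 Y27.7944
M4 S772
G1 X95.1268 Y12.5683 F1140
G1 X82.9773 Y3.1848
G1 X67.7512 Y5.1407
G1 X58.3677 Y17.2902
G1 X60.3236 Y32.5163
G1 X72.4731 Y41.8998
G1 X87.6992 Y39.9439
G1 X97.0827 Y27.7944
M5
G0 X20.2683 Y52.5617
M4 S772
G1 X54.1776 Y40.2796 F1140
G1 X72.9203 Y28.0966
G1 X76.4964 Y16.0126
M5
G0 X0.0000 Y0.0000

1 u = 1 mm; y_m = 140.7338 − y.

[1] `<path>` regular polygon, #ff0000→cut S772 F1140: (97.0827,27.7944) → (95.1268,12.5683) → (82.9773,3.1848) → (67.7512,5.1407) → (58.3677,17.2902) → (60.3236,32.5163) → (72.4731,41.8998) → (87.6992,39.9439) → (97.0827,27.7944) (closed)

[2] `<path>` quadratic bezier, #ff0000→cut S772 F1140: (20.2683,52.5617) → (54.1776,40.2796) → (72.9203,28.0966) → (76.4964,16.0126)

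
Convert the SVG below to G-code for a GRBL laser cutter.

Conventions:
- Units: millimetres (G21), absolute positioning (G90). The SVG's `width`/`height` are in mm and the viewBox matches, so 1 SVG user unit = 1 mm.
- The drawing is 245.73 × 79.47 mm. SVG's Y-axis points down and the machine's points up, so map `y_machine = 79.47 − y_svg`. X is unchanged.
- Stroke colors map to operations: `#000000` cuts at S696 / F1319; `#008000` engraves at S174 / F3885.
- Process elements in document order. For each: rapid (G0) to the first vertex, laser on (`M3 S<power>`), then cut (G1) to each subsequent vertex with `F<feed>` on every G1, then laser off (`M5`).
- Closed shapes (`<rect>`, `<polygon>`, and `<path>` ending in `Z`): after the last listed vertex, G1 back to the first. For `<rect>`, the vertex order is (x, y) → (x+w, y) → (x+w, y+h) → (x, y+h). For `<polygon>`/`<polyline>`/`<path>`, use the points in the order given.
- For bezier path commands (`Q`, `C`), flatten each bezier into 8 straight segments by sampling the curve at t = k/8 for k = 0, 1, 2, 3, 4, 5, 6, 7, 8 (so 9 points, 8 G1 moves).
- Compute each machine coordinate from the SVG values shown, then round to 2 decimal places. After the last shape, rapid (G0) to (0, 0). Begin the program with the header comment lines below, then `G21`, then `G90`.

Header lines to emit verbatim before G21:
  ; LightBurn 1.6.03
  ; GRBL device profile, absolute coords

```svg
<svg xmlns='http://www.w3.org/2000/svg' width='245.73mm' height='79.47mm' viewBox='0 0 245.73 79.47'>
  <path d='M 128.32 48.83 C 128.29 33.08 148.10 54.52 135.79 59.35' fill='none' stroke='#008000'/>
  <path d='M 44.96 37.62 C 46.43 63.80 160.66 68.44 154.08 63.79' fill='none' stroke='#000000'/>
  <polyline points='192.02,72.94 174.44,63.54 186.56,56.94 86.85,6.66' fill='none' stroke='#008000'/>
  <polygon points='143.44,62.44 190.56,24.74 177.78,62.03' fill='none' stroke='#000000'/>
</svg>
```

Since the viewBox matches the mm dimensions, user units are millimetres directly. The only transform is the Y-flip y_m = 79.47 − y_svg.

Shape 1 is a cubic bezier drawn with `<path>`. Its stroke #008000 means engrave at S174, F3885. After flipping Y the toolpath is (128.32,30.64) → (129.14,34.91) → (131.21,36.32) → (133.92,35.51) → (136.66,33.10) → (138.83,29.72) → (139.81,26.02) → (139.00,22.60) → (135.79,20.12).

Shape 2 is a cubic bezier drawn with `<path>`. Its stroke #000000 means cut at S696, F1319. After flipping Y the toolpath is (44.96,41.85) → (50.34,33.02) → (63.56,26.06) → (81.87,20.84) → (102.54,17.20) → (122.83,15.01) → (140.01,14.13) → (151.34,14.40) → (154.08,15.68).

Shape 3 is a open polyline drawn with `<polyline>`. Its stroke #008000 means engrave at S174, F3885. After flipping Y the toolpath is (192.02,6.53) → (174.44,15.93) → (186.56,22.53) → (86.85,72.81).

Shape 4 is a closed polygon drawn with `<polygon>`. Its stroke #000000 means cut at S696, F1319. After flipping Y the toolpath is (143.44,17.03) → (190.56,54.73) → (177.78,17.44) → (143.44,17.03), returning to the start.

; LightBurn 1.6.03
; GRBL device profile, absolute coords
G21
G90
G0 X128.32 Y30.64
M3 S174
G1 X129.14 Y34.91 F3885
G1 X131.21 Y36.32 F3885
G1 X133.92 Y35.51 F3885
G1 X136.66 Y33.10 F3885
G1 X138.83 Y29.72 F3885
G1 X139.81 Y26.02 F3885
G1 X139.00 Y22.60 F3885
G1 X135.79 Y20.12 F3885
M5
G0 X44.96 Y41.85
M3 S696
G1 X50.34 Y33.02 F1319
G1 X63.56 Y26.06 F1319
G1 X81.87 Y20.84 F1319
G1 X102.54 Y17.20 F1319
G1 X122.83 Y15.01 F1319
G1 X140.01 Y14.13 F1319
G1 X151.34 Y14.40 F1319
G1 X154.08 Y15.68 F1319
M5
G0 X192.02 Y6.53
M3 S174
G1 X174.44 Y15.93 F3885
G1 X186.56 Y22.53 F3885
G1 X86.85 Y72.81 F3885
M5
G0 X143.44 Y17.03
M3 S696
G1 X190.56 Y54.73 F1319
G1 X177.78 Y17.44 F1319
G1 X143.44 Y17.03 F1319
M5
G0 X0.00 Y0.00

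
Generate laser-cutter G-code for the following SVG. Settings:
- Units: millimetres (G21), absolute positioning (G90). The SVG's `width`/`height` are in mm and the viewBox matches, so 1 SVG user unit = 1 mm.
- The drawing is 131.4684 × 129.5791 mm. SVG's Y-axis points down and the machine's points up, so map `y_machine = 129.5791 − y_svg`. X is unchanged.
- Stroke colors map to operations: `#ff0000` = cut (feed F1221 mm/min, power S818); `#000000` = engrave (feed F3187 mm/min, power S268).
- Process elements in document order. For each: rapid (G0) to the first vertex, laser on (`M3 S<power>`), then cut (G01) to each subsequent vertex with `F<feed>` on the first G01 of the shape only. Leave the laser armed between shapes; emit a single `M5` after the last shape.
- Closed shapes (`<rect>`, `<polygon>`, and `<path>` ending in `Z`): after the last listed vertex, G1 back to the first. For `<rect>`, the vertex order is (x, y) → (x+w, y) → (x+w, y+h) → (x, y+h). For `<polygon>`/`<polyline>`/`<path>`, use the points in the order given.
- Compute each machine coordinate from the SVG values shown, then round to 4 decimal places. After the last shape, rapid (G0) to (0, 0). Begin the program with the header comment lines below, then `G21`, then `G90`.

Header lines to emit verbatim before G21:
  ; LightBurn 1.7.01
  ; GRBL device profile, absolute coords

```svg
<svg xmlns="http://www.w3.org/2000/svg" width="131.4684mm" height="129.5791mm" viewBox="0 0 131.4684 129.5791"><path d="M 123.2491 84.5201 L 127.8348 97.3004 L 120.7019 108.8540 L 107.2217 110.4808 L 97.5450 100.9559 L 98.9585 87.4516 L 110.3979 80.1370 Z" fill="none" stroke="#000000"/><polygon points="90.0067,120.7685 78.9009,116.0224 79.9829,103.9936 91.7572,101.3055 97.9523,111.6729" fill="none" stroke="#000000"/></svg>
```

Since the viewBox matches the mm dimensions, user units are millimetres directly. The only transform is the Y-flip y_m = 129.5791 − y_svg.

Shape 1 is a regular polygon drawn with `<path>`. Its stroke #000000 means engrave at S268, F3187. After flipping Y the toolpath is (123.2491,45.0590) → (127.8348,32.2787) → (120.7019,20.7251) → (107.2217,19.0983) → (97.5450,28.6232) → (98.9585,42.1275) → (110.3979,49.4421) → (123.2491,45.0590), returning to the start.

Shape 2 is a regular polygon drawn with `<polygon>`. Its stroke #000000 means engrave at S268, F3187. After flipping Y the toolpath is (90.0067,8.8106) → (78.9009,13.5567) → (79.9829,25.5855) → (91.7572,28.2736) → (97.9523,17.9062) → (90.0067,8.8106), returning to the start.

; LightBurn 1.7.01
; GRBL device profile, absolute coords
G21
G90
G0 X123.2491 Y45.0590
M3 S268
G01 X127.8348 Y32.2787 F3187
G01 X120.7019 Y20.7251
G01 X107.2217 Y19.0983
G01 X97.5450 Y28.6232
G01 X98.9585 Y42.1275
G01 X110.3979 Y49.4421
G01 X123.2491 Y45.0590
G0 X90.0067 Y8.8106
M3 S268
G01 X78.9009 Y13.5567 F3187
G01 X79.9829 Y25.5855
G01 X91.7572 Y28.2736
G01 X97.9523 Y17.9062
G01 X90.0067 Y8.8106
M5
G0 X0.0000 Y0.0000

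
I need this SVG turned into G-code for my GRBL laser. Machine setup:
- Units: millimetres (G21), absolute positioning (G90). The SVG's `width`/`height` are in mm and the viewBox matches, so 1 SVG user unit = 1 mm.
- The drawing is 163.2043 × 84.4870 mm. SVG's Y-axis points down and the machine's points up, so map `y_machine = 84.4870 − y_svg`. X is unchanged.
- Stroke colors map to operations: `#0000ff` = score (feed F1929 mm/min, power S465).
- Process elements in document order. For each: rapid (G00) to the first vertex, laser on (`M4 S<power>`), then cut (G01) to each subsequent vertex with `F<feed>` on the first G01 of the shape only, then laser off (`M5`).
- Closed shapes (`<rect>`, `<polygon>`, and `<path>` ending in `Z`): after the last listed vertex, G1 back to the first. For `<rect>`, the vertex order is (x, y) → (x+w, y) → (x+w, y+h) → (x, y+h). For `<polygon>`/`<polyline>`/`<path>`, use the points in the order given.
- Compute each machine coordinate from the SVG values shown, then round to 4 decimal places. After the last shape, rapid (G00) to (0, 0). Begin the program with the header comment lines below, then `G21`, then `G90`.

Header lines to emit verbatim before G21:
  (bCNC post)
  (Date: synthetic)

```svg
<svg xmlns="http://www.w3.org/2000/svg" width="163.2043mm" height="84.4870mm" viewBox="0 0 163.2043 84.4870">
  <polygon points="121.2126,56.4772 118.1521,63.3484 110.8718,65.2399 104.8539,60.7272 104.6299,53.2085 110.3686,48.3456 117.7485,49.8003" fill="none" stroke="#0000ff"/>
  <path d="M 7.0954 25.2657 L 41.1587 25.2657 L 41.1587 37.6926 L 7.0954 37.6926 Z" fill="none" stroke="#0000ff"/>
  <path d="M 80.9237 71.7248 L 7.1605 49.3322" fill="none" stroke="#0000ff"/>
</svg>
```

(bCNC post)
(Date: synthetic)
G21
G90
G00 X121.2126 Y28.0098
M4 S465
G01 X118.1521 Y21.1386 F1929
G01 X110.8718 Y19.2471
G01 X104.8539 Y23.7598
G01 X104.6299 Y31.2785
G01 X110.3686 Y36.1414
G01 X117.7485 Y34.6867
G01 X121.2126 Y28.0098
M5
G00 X7.0954 Y59.2213
M4 S465
G01 X41.1587 Y59.2213 F1929
G01 X41.1587 Y46.7944
G01 X7.0954 Y46.7944
G01 X7.0954 Y59.2213
M5
G00 X80.9237 Y12.7622
M4 S465
G01 X7.1605 Y35.1548 F1929
M5
G00 X0.0000 Y0.0000

1 u = 1 mm; y_m = 84.4870 − y.

[1] `<polygon>` regular polygon, #0000ff→score S465 F1929: (121.2126,28.0098) → (118.1521,21.1386) → (110.8718,19.2471) → (104.8539,23.7598) → (104.6299,31.2785) → (110.3686,36.1414) → (117.7485,34.6867) → (121.2126,28.0098) (closed)

[2] `<path>` rectangle, #0000ff→score S465 F1929: (7.0954,59.2213) → (41.1587,59.2213) → (41.1587,46.7944) → (7.0954,46.7944) → (7.0954,59.2213) (closed)

[3] `<path>` line segment, #0000ff→score S465 F1929: (80.9237,12.7622) → (7.1605,35.1548)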